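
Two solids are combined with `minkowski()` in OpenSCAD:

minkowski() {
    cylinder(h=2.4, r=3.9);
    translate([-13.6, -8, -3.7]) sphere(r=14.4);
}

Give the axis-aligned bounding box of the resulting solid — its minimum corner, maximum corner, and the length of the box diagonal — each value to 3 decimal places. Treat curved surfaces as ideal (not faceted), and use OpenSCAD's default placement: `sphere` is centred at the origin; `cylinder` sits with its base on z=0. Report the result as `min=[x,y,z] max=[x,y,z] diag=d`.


A = translate([-13.6, -8, -3.7]) sphere(r=14.4) → bbox [-28,-22.4,-18.1] .. [0.8,6.4,10.7]
B = cylinder(h=2.4, r=3.9) → bbox [-3.9,-3.9,0] .. [3.9,3.9,2.4]
lo = A.lo+B.lo = [-28-3.9, -22.4-3.9, -18.1+0] = [-31.900,-26.300,-18.100]
hi = A.hi+B.hi = [0.8+3.9, 6.4+3.9, 10.7+2.4] = [4.700,10.300,13.100]
diag = √(36.6²+36.6²+31.2²) = √3652.56 = 60.436

min=[-31.900,-26.300,-18.100] max=[4.700,10.300,13.100] diag=60.436


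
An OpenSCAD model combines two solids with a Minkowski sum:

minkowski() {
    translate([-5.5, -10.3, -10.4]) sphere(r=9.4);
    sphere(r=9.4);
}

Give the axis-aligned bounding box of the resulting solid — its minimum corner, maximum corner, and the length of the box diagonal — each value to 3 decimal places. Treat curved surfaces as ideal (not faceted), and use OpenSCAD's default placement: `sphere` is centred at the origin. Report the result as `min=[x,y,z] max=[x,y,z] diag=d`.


min=[-24.300,-29.100,-29.200] max=[13.300,8.500,8.400] diag=65.125

A = translate([-5.5, -10.3, -10.4]) sphere(r=9.4) → bbox [-14.9,-19.7,-19.8] .. [3.9,-0.9,-1]
B = sphere(r=9.4) → bbox [-9.4,-9.4,-9.4] .. [9.4,9.4,9.4]
lo = A.lo+B.lo = [-14.9-9.4, -19.7-9.4, -19.8-9.4] = [-24.300,-29.100,-29.200]
hi = A.hi+B.hi = [3.9+9.4, -0.9+9.4, -1+9.4] = [13.300,8.500,8.400]
diag = √(37.6²+37.6²+37.6²) = √4241.28 = 65.125


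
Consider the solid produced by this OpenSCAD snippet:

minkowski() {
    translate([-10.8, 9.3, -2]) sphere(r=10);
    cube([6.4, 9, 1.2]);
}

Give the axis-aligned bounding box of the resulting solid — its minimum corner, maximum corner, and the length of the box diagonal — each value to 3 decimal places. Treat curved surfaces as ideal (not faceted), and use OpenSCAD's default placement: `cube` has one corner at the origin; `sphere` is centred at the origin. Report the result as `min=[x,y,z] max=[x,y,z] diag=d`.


min=[-20.800,-0.700,-12.000] max=[5.600,28.300,9.200] diag=44.580

A = translate([-10.8, 9.3, -2]) sphere(r=10) → bbox [-20.8,-0.7,-12] .. [-0.8,19.3,8]
B = cube([6.4, 9, 1.2]) → bbox [0,0,0] .. [6.4,9,1.2]
lo = A.lo+B.lo = [-20.8+0, -0.7+0, -12+0] = [-20.800,-0.700,-12.000]
hi = A.hi+B.hi = [-0.8+6.4, 19.3+9, 8+1.2] = [5.600,28.300,9.200]
diag = √(26.4²+29²+21.2²) = √1987.4 = 44.580


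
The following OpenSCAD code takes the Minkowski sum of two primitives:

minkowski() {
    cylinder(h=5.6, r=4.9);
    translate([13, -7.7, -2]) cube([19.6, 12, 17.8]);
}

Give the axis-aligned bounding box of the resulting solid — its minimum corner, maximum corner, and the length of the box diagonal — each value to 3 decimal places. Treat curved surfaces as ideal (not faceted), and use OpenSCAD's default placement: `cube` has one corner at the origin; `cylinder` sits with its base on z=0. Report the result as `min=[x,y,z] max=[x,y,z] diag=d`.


min=[8.100,-12.600,-2.000] max=[37.500,9.200,21.400] diag=43.441

A = translate([13, -7.7, -2]) cube([19.6, 12, 17.8]) → bbox [13,-7.7,-2] .. [32.6,4.3,15.8]
B = cylinder(h=5.6, r=4.9) → bbox [-4.9,-4.9,0] .. [4.9,4.9,5.6]
lo = A.lo+B.lo = [13-4.9, -7.7-4.9, -2+0] = [8.100,-12.600,-2.000]
hi = A.hi+B.hi = [32.6+4.9, 4.3+4.9, 15.8+5.6] = [37.500,9.200,21.400]
diag = √(29.4²+21.8²+23.4²) = √1887.16 = 43.441


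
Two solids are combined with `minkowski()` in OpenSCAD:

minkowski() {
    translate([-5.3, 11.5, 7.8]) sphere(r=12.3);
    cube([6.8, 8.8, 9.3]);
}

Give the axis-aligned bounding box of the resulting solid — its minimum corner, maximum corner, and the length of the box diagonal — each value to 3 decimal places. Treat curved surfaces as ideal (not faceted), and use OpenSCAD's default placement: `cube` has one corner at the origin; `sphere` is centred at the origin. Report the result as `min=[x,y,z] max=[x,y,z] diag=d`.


A = translate([-5.3, 11.5, 7.8]) sphere(r=12.3) → bbox [-17.6,-0.8,-4.5] .. [7,23.8,20.1]
B = cube([6.8, 8.8, 9.3]) → bbox [0,0,0] .. [6.8,8.8,9.3]
lo = A.lo+B.lo = [-17.6+0, -0.8+0, -4.5+0] = [-17.600,-0.800,-4.500]
hi = A.hi+B.hi = [7+6.8, 23.8+8.8, 20.1+9.3] = [13.800,32.600,29.400]
diag = √(31.4²+33.4²+33.9²) = √3250.73 = 57.015

min=[-17.600,-0.800,-4.500] max=[13.800,32.600,29.400] diag=57.015


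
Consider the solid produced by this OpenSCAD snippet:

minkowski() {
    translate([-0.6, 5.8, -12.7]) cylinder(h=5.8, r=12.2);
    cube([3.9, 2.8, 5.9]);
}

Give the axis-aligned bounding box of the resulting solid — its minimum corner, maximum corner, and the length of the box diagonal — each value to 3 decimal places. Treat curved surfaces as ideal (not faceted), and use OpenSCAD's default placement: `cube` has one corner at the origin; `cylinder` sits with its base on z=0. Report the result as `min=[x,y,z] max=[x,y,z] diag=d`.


A = translate([-0.6, 5.8, -12.7]) cylinder(h=5.8, r=12.2) → bbox [-12.8,-6.4,-12.7] .. [11.6,18,-6.9]
B = cube([3.9, 2.8, 5.9]) → bbox [0,0,0] .. [3.9,2.8,5.9]
lo = A.lo+B.lo = [-12.8+0, -6.4+0, -12.7+0] = [-12.800,-6.400,-12.700]
hi = A.hi+B.hi = [11.6+3.9, 18+2.8, -6.9+5.9] = [15.500,20.800,-1.000]
diag = √(28.3²+27.2²+11.7²) = √1677.62 = 40.959

min=[-12.800,-6.400,-12.700] max=[15.500,20.800,-1.000] diag=40.959


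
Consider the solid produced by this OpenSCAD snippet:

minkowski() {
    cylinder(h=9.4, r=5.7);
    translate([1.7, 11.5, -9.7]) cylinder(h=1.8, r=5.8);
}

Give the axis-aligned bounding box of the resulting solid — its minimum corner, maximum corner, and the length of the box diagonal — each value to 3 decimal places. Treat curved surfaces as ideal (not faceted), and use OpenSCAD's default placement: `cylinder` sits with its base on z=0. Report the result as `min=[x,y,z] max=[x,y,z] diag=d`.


A = translate([1.7, 11.5, -9.7]) cylinder(h=1.8, r=5.8) → bbox [-4.1,5.7,-9.7] .. [7.5,17.3,-7.9]
B = cylinder(h=9.4, r=5.7) → bbox [-5.7,-5.7,0] .. [5.7,5.7,9.4]
lo = A.lo+B.lo = [-4.1-5.7, 5.7-5.7, -9.7+0] = [-9.800,0.000,-9.700]
hi = A.hi+B.hi = [7.5+5.7, 17.3+5.7, -7.9+9.4] = [13.200,23.000,1.500]
diag = √(23²+23²+11.2²) = √1183.44 = 34.401

min=[-9.800,0.000,-9.700] max=[13.200,23.000,1.500] diag=34.401


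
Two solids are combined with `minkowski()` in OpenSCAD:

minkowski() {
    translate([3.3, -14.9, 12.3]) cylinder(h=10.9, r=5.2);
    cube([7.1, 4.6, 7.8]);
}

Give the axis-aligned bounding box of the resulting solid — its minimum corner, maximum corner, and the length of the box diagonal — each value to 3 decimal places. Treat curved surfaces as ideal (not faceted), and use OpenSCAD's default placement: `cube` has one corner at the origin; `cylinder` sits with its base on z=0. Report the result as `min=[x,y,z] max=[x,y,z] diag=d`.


A = translate([3.3, -14.9, 12.3]) cylinder(h=10.9, r=5.2) → bbox [-1.9,-20.1,12.3] .. [8.5,-9.7,23.2]
B = cube([7.1, 4.6, 7.8]) → bbox [0,0,0] .. [7.1,4.6,7.8]
lo = A.lo+B.lo = [-1.9+0, -20.1+0, 12.3+0] = [-1.900,-20.100,12.300]
hi = A.hi+B.hi = [8.5+7.1, -9.7+4.6, 23.2+7.8] = [15.600,-5.100,31.000]
diag = √(17.5²+15²+18.7²) = √880.94 = 29.681

min=[-1.900,-20.100,12.300] max=[15.600,-5.100,31.000] diag=29.681


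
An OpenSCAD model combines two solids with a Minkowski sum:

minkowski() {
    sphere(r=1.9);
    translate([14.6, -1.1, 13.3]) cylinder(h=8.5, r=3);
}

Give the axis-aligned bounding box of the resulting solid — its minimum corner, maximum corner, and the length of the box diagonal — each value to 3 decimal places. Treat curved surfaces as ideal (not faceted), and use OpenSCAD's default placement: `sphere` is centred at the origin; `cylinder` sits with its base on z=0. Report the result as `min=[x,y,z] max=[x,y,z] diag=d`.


A = translate([14.6, -1.1, 13.3]) cylinder(h=8.5, r=3) → bbox [11.6,-4.1,13.3] .. [17.6,1.9,21.8]
B = sphere(r=1.9) → bbox [-1.9,-1.9,-1.9] .. [1.9,1.9,1.9]
lo = A.lo+B.lo = [11.6-1.9, -4.1-1.9, 13.3-1.9] = [9.700,-6.000,11.400]
hi = A.hi+B.hi = [17.6+1.9, 1.9+1.9, 21.8+1.9] = [19.500,3.800,23.700]
diag = √(9.8²+9.8²+12.3²) = √343.37 = 18.530

min=[9.700,-6.000,11.400] max=[19.500,3.800,23.700] diag=18.530


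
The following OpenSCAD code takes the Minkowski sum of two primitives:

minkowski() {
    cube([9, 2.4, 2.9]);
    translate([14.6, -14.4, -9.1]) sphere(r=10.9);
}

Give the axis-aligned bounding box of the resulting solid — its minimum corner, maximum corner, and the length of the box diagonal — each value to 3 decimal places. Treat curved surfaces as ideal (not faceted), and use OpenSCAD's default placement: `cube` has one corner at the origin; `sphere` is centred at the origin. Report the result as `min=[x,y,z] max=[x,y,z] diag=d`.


min=[3.700,-25.300,-20.000] max=[34.500,-1.100,4.700] diag=46.307

A = translate([14.6, -14.4, -9.1]) sphere(r=10.9) → bbox [3.7,-25.3,-20] .. [25.5,-3.5,1.8]
B = cube([9, 2.4, 2.9]) → bbox [0,0,0] .. [9,2.4,2.9]
lo = A.lo+B.lo = [3.7+0, -25.3+0, -20+0] = [3.700,-25.300,-20.000]
hi = A.hi+B.hi = [25.5+9, -3.5+2.4, 1.8+2.9] = [34.500,-1.100,4.700]
diag = √(30.8²+24.2²+24.7²) = √2144.37 = 46.307


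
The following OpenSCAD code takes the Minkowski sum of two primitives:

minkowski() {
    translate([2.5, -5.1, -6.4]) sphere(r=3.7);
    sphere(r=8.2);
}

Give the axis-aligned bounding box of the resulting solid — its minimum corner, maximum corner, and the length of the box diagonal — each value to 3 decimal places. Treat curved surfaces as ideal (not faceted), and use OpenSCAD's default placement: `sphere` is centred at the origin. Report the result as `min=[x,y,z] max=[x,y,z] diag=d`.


A = translate([2.5, -5.1, -6.4]) sphere(r=3.7) → bbox [-1.2,-8.8,-10.1] .. [6.2,-1.4,-2.7]
B = sphere(r=8.2) → bbox [-8.2,-8.2,-8.2] .. [8.2,8.2,8.2]
lo = A.lo+B.lo = [-1.2-8.2, -8.8-8.2, -10.1-8.2] = [-9.400,-17.000,-18.300]
hi = A.hi+B.hi = [6.2+8.2, -1.4+8.2, -2.7+8.2] = [14.400,6.800,5.500]
diag = √(23.8²+23.8²+23.8²) = √1699.32 = 41.223

min=[-9.400,-17.000,-18.300] max=[14.400,6.800,5.500] diag=41.223


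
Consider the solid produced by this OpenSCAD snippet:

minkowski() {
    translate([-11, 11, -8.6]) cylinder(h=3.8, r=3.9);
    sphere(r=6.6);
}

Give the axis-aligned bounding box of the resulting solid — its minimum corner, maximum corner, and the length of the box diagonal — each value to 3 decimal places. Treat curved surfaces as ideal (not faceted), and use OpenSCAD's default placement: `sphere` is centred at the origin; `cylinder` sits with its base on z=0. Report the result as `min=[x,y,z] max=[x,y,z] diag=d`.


A = translate([-11, 11, -8.6]) cylinder(h=3.8, r=3.9) → bbox [-14.9,7.1,-8.6] .. [-7.1,14.9,-4.8]
B = sphere(r=6.6) → bbox [-6.6,-6.6,-6.6] .. [6.6,6.6,6.6]
lo = A.lo+B.lo = [-14.9-6.6, 7.1-6.6, -8.6-6.6] = [-21.500,0.500,-15.200]
hi = A.hi+B.hi = [-7.1+6.6, 14.9+6.6, -4.8+6.6] = [-0.500,21.500,1.800]
diag = √(21²+21²+17²) = √1171 = 34.220

min=[-21.500,0.500,-15.200] max=[-0.500,21.500,1.800] diag=34.220


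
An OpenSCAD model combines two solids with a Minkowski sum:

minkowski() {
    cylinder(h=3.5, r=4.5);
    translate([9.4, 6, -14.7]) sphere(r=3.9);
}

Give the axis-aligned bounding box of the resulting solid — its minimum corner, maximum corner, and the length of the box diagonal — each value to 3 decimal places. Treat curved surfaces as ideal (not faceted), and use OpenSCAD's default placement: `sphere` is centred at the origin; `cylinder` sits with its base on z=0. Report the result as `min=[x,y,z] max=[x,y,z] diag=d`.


A = translate([9.4, 6, -14.7]) sphere(r=3.9) → bbox [5.5,2.1,-18.6] .. [13.3,9.9,-10.8]
B = cylinder(h=3.5, r=4.5) → bbox [-4.5,-4.5,0] .. [4.5,4.5,3.5]
lo = A.lo+B.lo = [5.5-4.5, 2.1-4.5, -18.6+0] = [1.000,-2.400,-18.600]
hi = A.hi+B.hi = [13.3+4.5, 9.9+4.5, -10.8+3.5] = [17.800,14.400,-7.300]
diag = √(16.8²+16.8²+11.3²) = √692.17 = 26.309

min=[1.000,-2.400,-18.600] max=[17.800,14.400,-7.300] diag=26.309


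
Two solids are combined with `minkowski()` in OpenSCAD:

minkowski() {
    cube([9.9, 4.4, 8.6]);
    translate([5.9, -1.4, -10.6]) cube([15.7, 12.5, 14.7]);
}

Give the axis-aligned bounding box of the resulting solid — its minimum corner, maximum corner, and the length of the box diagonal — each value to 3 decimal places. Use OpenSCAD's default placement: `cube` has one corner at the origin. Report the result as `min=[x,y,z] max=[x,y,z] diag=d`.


min=[5.900,-1.400,-10.600] max=[31.500,15.500,12.700] diag=38.521

A = translate([5.9, -1.4, -10.6]) cube([15.7, 12.5, 14.7]) → bbox [5.9,-1.4,-10.6] .. [21.6,11.1,4.1]
B = cube([9.9, 4.4, 8.6]) → bbox [0,0,0] .. [9.9,4.4,8.6]
lo = A.lo+B.lo = [5.9+0, -1.4+0, -10.6+0] = [5.900,-1.400,-10.600]
hi = A.hi+B.hi = [21.6+9.9, 11.1+4.4, 4.1+8.6] = [31.500,15.500,12.700]
diag = √(25.6²+16.9²+23.3²) = √1483.86 = 38.521


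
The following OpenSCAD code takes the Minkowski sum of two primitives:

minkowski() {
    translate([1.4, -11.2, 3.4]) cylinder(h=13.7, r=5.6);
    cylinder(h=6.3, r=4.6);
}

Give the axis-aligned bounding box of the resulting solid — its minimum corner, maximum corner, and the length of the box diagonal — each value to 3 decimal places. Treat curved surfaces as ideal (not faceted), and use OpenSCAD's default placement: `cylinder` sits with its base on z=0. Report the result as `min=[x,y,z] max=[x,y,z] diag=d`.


A = translate([1.4, -11.2, 3.4]) cylinder(h=13.7, r=5.6) → bbox [-4.2,-16.8,3.4] .. [7,-5.6,17.1]
B = cylinder(h=6.3, r=4.6) → bbox [-4.6,-4.6,0] .. [4.6,4.6,6.3]
lo = A.lo+B.lo = [-4.2-4.6, -16.8-4.6, 3.4+0] = [-8.800,-21.400,3.400]
hi = A.hi+B.hi = [7+4.6, -5.6+4.6, 17.1+6.3] = [11.600,-1.000,23.400]
diag = √(20.4²+20.4²+20²) = √1232.32 = 35.104

min=[-8.800,-21.400,3.400] max=[11.600,-1.000,23.400] diag=35.104


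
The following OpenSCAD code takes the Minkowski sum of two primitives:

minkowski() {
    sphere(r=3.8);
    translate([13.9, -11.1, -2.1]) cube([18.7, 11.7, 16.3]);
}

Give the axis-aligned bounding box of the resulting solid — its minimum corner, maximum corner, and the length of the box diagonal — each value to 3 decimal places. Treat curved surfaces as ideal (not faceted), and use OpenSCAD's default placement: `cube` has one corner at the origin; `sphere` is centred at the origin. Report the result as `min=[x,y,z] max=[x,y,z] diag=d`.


min=[10.100,-14.900,-5.900] max=[36.400,4.400,18.000] diag=40.440

A = translate([13.9, -11.1, -2.1]) cube([18.7, 11.7, 16.3]) → bbox [13.9,-11.1,-2.1] .. [32.6,0.6,14.2]
B = sphere(r=3.8) → bbox [-3.8,-3.8,-3.8] .. [3.8,3.8,3.8]
lo = A.lo+B.lo = [13.9-3.8, -11.1-3.8, -2.1-3.8] = [10.100,-14.900,-5.900]
hi = A.hi+B.hi = [32.6+3.8, 0.6+3.8, 14.2+3.8] = [36.400,4.400,18.000]
diag = √(26.3²+19.3²+23.9²) = √1635.39 = 40.440


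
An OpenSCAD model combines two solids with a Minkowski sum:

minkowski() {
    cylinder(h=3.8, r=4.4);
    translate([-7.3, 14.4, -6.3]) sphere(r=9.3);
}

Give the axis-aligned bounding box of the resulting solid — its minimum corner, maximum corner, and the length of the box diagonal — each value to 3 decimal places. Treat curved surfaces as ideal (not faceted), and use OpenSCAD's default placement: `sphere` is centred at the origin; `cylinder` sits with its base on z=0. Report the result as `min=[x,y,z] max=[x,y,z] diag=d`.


min=[-21.000,0.700,-15.600] max=[6.400,28.100,6.800] diag=44.758

A = translate([-7.3, 14.4, -6.3]) sphere(r=9.3) → bbox [-16.6,5.1,-15.6] .. [2,23.7,3]
B = cylinder(h=3.8, r=4.4) → bbox [-4.4,-4.4,0] .. [4.4,4.4,3.8]
lo = A.lo+B.lo = [-16.6-4.4, 5.1-4.4, -15.6+0] = [-21.000,0.700,-15.600]
hi = A.hi+B.hi = [2+4.4, 23.7+4.4, 3+3.8] = [6.400,28.100,6.800]
diag = √(27.4²+27.4²+22.4²) = √2003.28 = 44.758


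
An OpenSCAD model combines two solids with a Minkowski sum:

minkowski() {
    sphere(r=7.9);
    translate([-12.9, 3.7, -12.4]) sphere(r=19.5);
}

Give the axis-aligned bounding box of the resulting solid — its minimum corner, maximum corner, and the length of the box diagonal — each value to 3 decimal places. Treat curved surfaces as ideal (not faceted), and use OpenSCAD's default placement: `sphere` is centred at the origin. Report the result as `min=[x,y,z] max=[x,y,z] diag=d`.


min=[-40.300,-23.700,-39.800] max=[14.500,31.100,15.000] diag=94.916

A = translate([-12.9, 3.7, -12.4]) sphere(r=19.5) → bbox [-32.4,-15.8,-31.9] .. [6.6,23.2,7.1]
B = sphere(r=7.9) → bbox [-7.9,-7.9,-7.9] .. [7.9,7.9,7.9]
lo = A.lo+B.lo = [-32.4-7.9, -15.8-7.9, -31.9-7.9] = [-40.300,-23.700,-39.800]
hi = A.hi+B.hi = [6.6+7.9, 23.2+7.9, 7.1+7.9] = [14.500,31.100,15.000]
diag = √(54.8²+54.8²+54.8²) = √9009.12 = 94.916


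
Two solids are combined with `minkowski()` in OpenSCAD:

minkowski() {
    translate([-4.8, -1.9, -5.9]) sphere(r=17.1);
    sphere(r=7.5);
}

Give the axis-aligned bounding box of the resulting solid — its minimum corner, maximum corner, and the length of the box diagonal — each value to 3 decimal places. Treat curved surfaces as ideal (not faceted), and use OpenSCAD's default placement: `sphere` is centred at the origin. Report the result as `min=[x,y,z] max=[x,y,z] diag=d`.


min=[-29.400,-26.500,-30.500] max=[19.800,22.700,18.700] diag=85.217

A = translate([-4.8, -1.9, -5.9]) sphere(r=17.1) → bbox [-21.9,-19,-23] .. [12.3,15.2,11.2]
B = sphere(r=7.5) → bbox [-7.5,-7.5,-7.5] .. [7.5,7.5,7.5]
lo = A.lo+B.lo = [-21.9-7.5, -19-7.5, -23-7.5] = [-29.400,-26.500,-30.500]
hi = A.hi+B.hi = [12.3+7.5, 15.2+7.5, 11.2+7.5] = [19.800,22.700,18.700]
diag = √(49.2²+49.2²+49.2²) = √7261.92 = 85.217


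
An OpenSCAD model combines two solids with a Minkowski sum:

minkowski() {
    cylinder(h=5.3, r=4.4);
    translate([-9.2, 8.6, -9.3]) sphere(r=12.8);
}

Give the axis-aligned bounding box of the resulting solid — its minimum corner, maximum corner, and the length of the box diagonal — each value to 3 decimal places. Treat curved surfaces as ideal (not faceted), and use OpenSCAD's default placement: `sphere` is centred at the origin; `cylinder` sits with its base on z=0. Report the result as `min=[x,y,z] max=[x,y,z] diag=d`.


min=[-26.400,-8.600,-22.100] max=[8.000,25.800,8.800] diag=57.633

A = translate([-9.2, 8.6, -9.3]) sphere(r=12.8) → bbox [-22,-4.2,-22.1] .. [3.6,21.4,3.5]
B = cylinder(h=5.3, r=4.4) → bbox [-4.4,-4.4,0] .. [4.4,4.4,5.3]
lo = A.lo+B.lo = [-22-4.4, -4.2-4.4, -22.1+0] = [-26.400,-8.600,-22.100]
hi = A.hi+B.hi = [3.6+4.4, 21.4+4.4, 3.5+5.3] = [8.000,25.800,8.800]
diag = √(34.4²+34.4²+30.9²) = √3321.53 = 57.633


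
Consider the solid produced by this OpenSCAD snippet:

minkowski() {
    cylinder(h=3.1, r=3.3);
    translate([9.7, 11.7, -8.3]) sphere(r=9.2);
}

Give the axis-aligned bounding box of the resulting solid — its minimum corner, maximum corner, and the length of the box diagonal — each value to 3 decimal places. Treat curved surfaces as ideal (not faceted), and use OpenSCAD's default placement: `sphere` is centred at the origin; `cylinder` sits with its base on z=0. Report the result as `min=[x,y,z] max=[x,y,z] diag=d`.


min=[-2.800,-0.800,-17.500] max=[22.200,24.200,4.000] diag=41.379

A = translate([9.7, 11.7, -8.3]) sphere(r=9.2) → bbox [0.5,2.5,-17.5] .. [18.9,20.9,0.9]
B = cylinder(h=3.1, r=3.3) → bbox [-3.3,-3.3,0] .. [3.3,3.3,3.1]
lo = A.lo+B.lo = [0.5-3.3, 2.5-3.3, -17.5+0] = [-2.800,-0.800,-17.500]
hi = A.hi+B.hi = [18.9+3.3, 20.9+3.3, 0.9+3.1] = [22.200,24.200,4.000]
diag = √(25²+25²+21.5²) = √1712.25 = 41.379


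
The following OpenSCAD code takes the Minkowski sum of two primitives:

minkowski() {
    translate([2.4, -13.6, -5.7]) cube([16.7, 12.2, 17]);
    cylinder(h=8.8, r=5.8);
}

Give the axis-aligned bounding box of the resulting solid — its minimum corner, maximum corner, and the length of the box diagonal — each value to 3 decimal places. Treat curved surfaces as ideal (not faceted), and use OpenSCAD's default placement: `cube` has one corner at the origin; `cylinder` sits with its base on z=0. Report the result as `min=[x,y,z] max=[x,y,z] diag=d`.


min=[-3.400,-19.400,-5.700] max=[24.900,4.400,20.100] diag=45.088

A = translate([2.4, -13.6, -5.7]) cube([16.7, 12.2, 17]) → bbox [2.4,-13.6,-5.7] .. [19.1,-1.4,11.3]
B = cylinder(h=8.8, r=5.8) → bbox [-5.8,-5.8,0] .. [5.8,5.8,8.8]
lo = A.lo+B.lo = [2.4-5.8, -13.6-5.8, -5.7+0] = [-3.400,-19.400,-5.700]
hi = A.hi+B.hi = [19.1+5.8, -1.4+5.8, 11.3+8.8] = [24.900,4.400,20.100]
diag = √(28.3²+23.8²+25.8²) = √2032.97 = 45.088


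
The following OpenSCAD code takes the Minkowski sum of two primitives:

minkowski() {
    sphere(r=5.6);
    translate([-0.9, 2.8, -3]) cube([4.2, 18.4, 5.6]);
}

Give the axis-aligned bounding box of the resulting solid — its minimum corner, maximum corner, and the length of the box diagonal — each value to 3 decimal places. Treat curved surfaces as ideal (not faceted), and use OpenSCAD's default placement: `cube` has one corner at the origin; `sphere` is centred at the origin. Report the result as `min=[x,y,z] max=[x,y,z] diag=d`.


A = translate([-0.9, 2.8, -3]) cube([4.2, 18.4, 5.6]) → bbox [-0.9,2.8,-3] .. [3.3,21.2,2.6]
B = sphere(r=5.6) → bbox [-5.6,-5.6,-5.6] .. [5.6,5.6,5.6]
lo = A.lo+B.lo = [-0.9-5.6, 2.8-5.6, -3-5.6] = [-6.500,-2.800,-8.600]
hi = A.hi+B.hi = [3.3+5.6, 21.2+5.6, 2.6+5.6] = [8.900,26.800,8.200]
diag = √(15.4²+29.6²+16.8²) = √1395.56 = 37.357

min=[-6.500,-2.800,-8.600] max=[8.900,26.800,8.200] diag=37.357


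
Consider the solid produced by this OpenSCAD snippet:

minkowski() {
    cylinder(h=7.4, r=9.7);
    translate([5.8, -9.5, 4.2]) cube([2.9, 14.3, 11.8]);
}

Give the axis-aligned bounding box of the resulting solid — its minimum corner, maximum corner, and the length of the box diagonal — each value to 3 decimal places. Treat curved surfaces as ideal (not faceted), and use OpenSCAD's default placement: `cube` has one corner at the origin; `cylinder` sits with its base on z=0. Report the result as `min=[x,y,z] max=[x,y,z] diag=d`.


min=[-3.900,-19.200,4.200] max=[18.400,14.500,23.400] diag=44.739

A = translate([5.8, -9.5, 4.2]) cube([2.9, 14.3, 11.8]) → bbox [5.8,-9.5,4.2] .. [8.7,4.8,16]
B = cylinder(h=7.4, r=9.7) → bbox [-9.7,-9.7,0] .. [9.7,9.7,7.4]
lo = A.lo+B.lo = [5.8-9.7, -9.5-9.7, 4.2+0] = [-3.900,-19.200,4.200]
hi = A.hi+B.hi = [8.7+9.7, 4.8+9.7, 16+7.4] = [18.400,14.500,23.400]
diag = √(22.3²+33.7²+19.2²) = √2001.62 = 44.739


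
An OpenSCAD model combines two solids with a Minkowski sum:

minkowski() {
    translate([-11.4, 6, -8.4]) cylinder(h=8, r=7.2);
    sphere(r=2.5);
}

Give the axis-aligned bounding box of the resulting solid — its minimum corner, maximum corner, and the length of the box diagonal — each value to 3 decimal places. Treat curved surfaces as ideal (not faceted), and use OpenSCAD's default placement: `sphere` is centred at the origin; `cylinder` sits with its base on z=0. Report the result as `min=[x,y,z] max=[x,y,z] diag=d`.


min=[-21.100,-3.700,-10.900] max=[-1.700,15.700,2.100] diag=30.360

A = translate([-11.4, 6, -8.4]) cylinder(h=8, r=7.2) → bbox [-18.6,-1.2,-8.4] .. [-4.2,13.2,-0.4]
B = sphere(r=2.5) → bbox [-2.5,-2.5,-2.5] .. [2.5,2.5,2.5]
lo = A.lo+B.lo = [-18.6-2.5, -1.2-2.5, -8.4-2.5] = [-21.100,-3.700,-10.900]
hi = A.hi+B.hi = [-4.2+2.5, 13.2+2.5, -0.4+2.5] = [-1.700,15.700,2.100]
diag = √(19.4²+19.4²+13²) = √921.72 = 30.360


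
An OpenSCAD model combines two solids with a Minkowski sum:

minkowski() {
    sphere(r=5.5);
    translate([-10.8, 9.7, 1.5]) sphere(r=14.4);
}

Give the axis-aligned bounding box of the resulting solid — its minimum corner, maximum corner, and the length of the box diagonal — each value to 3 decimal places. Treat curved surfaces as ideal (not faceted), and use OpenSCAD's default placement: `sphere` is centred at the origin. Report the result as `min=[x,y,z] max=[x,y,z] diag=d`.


min=[-30.700,-10.200,-18.400] max=[9.100,29.600,21.400] diag=68.936

A = translate([-10.8, 9.7, 1.5]) sphere(r=14.4) → bbox [-25.2,-4.7,-12.9] .. [3.6,24.1,15.9]
B = sphere(r=5.5) → bbox [-5.5,-5.5,-5.5] .. [5.5,5.5,5.5]
lo = A.lo+B.lo = [-25.2-5.5, -4.7-5.5, -12.9-5.5] = [-30.700,-10.200,-18.400]
hi = A.hi+B.hi = [3.6+5.5, 24.1+5.5, 15.9+5.5] = [9.100,29.600,21.400]
diag = √(39.8²+39.8²+39.8²) = √4752.12 = 68.936


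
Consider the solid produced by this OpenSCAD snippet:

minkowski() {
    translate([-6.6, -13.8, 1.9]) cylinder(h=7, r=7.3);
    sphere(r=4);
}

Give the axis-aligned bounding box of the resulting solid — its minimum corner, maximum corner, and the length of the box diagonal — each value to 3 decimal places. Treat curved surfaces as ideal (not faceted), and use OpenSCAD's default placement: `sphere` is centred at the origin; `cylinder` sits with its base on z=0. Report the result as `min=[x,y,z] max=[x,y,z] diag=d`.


min=[-17.900,-25.100,-2.100] max=[4.700,-2.500,12.900] diag=35.306

A = translate([-6.6, -13.8, 1.9]) cylinder(h=7, r=7.3) → bbox [-13.9,-21.1,1.9] .. [0.7,-6.5,8.9]
B = sphere(r=4) → bbox [-4,-4,-4] .. [4,4,4]
lo = A.lo+B.lo = [-13.9-4, -21.1-4, 1.9-4] = [-17.900,-25.100,-2.100]
hi = A.hi+B.hi = [0.7+4, -6.5+4, 8.9+4] = [4.700,-2.500,12.900]
diag = √(22.6²+22.6²+15²) = √1246.52 = 35.306


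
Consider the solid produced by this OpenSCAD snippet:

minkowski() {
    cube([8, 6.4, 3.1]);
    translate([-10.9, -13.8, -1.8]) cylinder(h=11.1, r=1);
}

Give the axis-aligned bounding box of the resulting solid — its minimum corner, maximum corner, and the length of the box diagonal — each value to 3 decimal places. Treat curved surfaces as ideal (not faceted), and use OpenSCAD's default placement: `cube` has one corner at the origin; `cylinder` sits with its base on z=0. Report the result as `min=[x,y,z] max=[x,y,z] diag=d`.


min=[-11.900,-14.800,-1.800] max=[-1.900,-6.400,12.400] diag=19.292

A = translate([-10.9, -13.8, -1.8]) cylinder(h=11.1, r=1) → bbox [-11.9,-14.8,-1.8] .. [-9.9,-12.8,9.3]
B = cube([8, 6.4, 3.1]) → bbox [0,0,0] .. [8,6.4,3.1]
lo = A.lo+B.lo = [-11.9+0, -14.8+0, -1.8+0] = [-11.900,-14.800,-1.800]
hi = A.hi+B.hi = [-9.9+8, -12.8+6.4, 9.3+3.1] = [-1.900,-6.400,12.400]
diag = √(10²+8.4²+14.2²) = √372.2 = 19.292


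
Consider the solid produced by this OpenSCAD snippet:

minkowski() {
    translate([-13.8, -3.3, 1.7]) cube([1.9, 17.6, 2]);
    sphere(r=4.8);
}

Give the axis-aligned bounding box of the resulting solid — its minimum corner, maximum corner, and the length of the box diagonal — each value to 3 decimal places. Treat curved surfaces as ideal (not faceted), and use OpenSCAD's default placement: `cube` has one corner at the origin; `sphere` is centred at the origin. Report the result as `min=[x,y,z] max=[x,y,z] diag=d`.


min=[-18.600,-8.100,-3.100] max=[-7.100,19.100,8.500] diag=31.728

A = translate([-13.8, -3.3, 1.7]) cube([1.9, 17.6, 2]) → bbox [-13.8,-3.3,1.7] .. [-11.9,14.3,3.7]
B = sphere(r=4.8) → bbox [-4.8,-4.8,-4.8] .. [4.8,4.8,4.8]
lo = A.lo+B.lo = [-13.8-4.8, -3.3-4.8, 1.7-4.8] = [-18.600,-8.100,-3.100]
hi = A.hi+B.hi = [-11.9+4.8, 14.3+4.8, 3.7+4.8] = [-7.100,19.100,8.500]
diag = √(11.5²+27.2²+11.6²) = √1006.65 = 31.728


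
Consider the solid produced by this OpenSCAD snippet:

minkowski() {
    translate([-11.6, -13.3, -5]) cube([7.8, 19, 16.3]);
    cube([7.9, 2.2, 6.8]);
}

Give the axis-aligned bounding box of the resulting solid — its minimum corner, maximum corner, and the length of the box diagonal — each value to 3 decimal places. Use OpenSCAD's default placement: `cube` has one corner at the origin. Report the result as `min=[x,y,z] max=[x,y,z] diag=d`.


A = translate([-11.6, -13.3, -5]) cube([7.8, 19, 16.3]) → bbox [-11.6,-13.3,-5] .. [-3.8,5.7,11.3]
B = cube([7.9, 2.2, 6.8]) → bbox [0,0,0] .. [7.9,2.2,6.8]
lo = A.lo+B.lo = [-11.6+0, -13.3+0, -5+0] = [-11.600,-13.300,-5.000]
hi = A.hi+B.hi = [-3.8+7.9, 5.7+2.2, 11.3+6.8] = [4.100,7.900,18.100]
diag = √(15.7²+21.2²+23.1²) = √1229.54 = 35.065

min=[-11.600,-13.300,-5.000] max=[4.100,7.900,18.100] diag=35.065


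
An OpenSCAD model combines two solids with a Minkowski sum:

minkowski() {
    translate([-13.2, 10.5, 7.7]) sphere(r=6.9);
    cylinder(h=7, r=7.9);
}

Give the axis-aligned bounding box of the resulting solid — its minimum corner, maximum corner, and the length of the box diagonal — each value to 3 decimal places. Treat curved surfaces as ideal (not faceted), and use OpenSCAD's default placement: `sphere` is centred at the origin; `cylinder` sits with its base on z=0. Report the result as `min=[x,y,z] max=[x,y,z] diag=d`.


A = translate([-13.2, 10.5, 7.7]) sphere(r=6.9) → bbox [-20.1,3.6,0.8] .. [-6.3,17.4,14.6]
B = cylinder(h=7, r=7.9) → bbox [-7.9,-7.9,0] .. [7.9,7.9,7]
lo = A.lo+B.lo = [-20.1-7.9, 3.6-7.9, 0.8+0] = [-28.000,-4.300,0.800]
hi = A.hi+B.hi = [-6.3+7.9, 17.4+7.9, 14.6+7] = [1.600,25.300,21.600]
diag = √(29.6²+29.6²+20.8²) = √2184.96 = 46.744

min=[-28.000,-4.300,0.800] max=[1.600,25.300,21.600] diag=46.744


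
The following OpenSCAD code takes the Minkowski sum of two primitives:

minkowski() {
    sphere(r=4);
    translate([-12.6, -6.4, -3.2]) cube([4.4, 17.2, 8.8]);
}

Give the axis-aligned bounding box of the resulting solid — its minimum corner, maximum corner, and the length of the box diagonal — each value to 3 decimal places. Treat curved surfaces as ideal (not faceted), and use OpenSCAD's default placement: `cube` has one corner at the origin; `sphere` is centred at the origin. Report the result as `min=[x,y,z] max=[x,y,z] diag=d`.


min=[-16.600,-10.400,-7.200] max=[-4.200,14.800,9.600] diag=32.727

A = translate([-12.6, -6.4, -3.2]) cube([4.4, 17.2, 8.8]) → bbox [-12.6,-6.4,-3.2] .. [-8.2,10.8,5.6]
B = sphere(r=4) → bbox [-4,-4,-4] .. [4,4,4]
lo = A.lo+B.lo = [-12.6-4, -6.4-4, -3.2-4] = [-16.600,-10.400,-7.200]
hi = A.hi+B.hi = [-8.2+4, 10.8+4, 5.6+4] = [-4.200,14.800,9.600]
diag = √(12.4²+25.2²+16.8²) = √1071.04 = 32.727


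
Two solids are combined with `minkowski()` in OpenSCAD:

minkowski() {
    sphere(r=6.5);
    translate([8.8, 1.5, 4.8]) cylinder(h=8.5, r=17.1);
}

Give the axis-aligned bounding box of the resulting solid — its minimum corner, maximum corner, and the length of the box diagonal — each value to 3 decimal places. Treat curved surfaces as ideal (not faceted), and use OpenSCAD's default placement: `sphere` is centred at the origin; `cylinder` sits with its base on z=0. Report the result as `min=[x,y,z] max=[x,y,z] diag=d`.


min=[-14.800,-22.100,-1.700] max=[32.400,25.100,19.800] diag=70.128

A = translate([8.8, 1.5, 4.8]) cylinder(h=8.5, r=17.1) → bbox [-8.3,-15.6,4.8] .. [25.9,18.6,13.3]
B = sphere(r=6.5) → bbox [-6.5,-6.5,-6.5] .. [6.5,6.5,6.5]
lo = A.lo+B.lo = [-8.3-6.5, -15.6-6.5, 4.8-6.5] = [-14.800,-22.100,-1.700]
hi = A.hi+B.hi = [25.9+6.5, 18.6+6.5, 13.3+6.5] = [32.400,25.100,19.800]
diag = √(47.2²+47.2²+21.5²) = √4917.93 = 70.128


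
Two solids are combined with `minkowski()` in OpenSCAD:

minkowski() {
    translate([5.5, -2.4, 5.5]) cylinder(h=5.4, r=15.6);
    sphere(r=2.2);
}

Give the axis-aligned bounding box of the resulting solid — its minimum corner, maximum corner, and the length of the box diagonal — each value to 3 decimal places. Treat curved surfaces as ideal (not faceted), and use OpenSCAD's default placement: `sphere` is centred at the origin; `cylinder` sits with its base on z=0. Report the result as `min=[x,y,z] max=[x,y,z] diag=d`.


min=[-12.300,-20.200,3.300] max=[23.300,15.400,13.100] diag=51.291

A = translate([5.5, -2.4, 5.5]) cylinder(h=5.4, r=15.6) → bbox [-10.1,-18,5.5] .. [21.1,13.2,10.9]
B = sphere(r=2.2) → bbox [-2.2,-2.2,-2.2] .. [2.2,2.2,2.2]
lo = A.lo+B.lo = [-10.1-2.2, -18-2.2, 5.5-2.2] = [-12.300,-20.200,3.300]
hi = A.hi+B.hi = [21.1+2.2, 13.2+2.2, 10.9+2.2] = [23.300,15.400,13.100]
diag = √(35.6²+35.6²+9.8²) = √2630.76 = 51.291


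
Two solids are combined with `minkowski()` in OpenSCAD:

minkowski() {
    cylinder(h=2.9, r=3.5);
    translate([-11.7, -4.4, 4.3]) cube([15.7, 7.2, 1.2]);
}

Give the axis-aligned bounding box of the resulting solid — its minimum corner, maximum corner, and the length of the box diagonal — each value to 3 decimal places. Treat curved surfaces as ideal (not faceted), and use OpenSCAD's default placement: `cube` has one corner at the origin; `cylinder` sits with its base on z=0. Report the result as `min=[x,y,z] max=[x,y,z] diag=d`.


A = translate([-11.7, -4.4, 4.3]) cube([15.7, 7.2, 1.2]) → bbox [-11.7,-4.4,4.3] .. [4,2.8,5.5]
B = cylinder(h=2.9, r=3.5) → bbox [-3.5,-3.5,0] .. [3.5,3.5,2.9]
lo = A.lo+B.lo = [-11.7-3.5, -4.4-3.5, 4.3+0] = [-15.200,-7.900,4.300]
hi = A.hi+B.hi = [4+3.5, 2.8+3.5, 5.5+2.9] = [7.500,6.300,8.400]
diag = √(22.7²+14.2²+4.1²) = √733.74 = 27.088

min=[-15.200,-7.900,4.300] max=[7.500,6.300,8.400] diag=27.088


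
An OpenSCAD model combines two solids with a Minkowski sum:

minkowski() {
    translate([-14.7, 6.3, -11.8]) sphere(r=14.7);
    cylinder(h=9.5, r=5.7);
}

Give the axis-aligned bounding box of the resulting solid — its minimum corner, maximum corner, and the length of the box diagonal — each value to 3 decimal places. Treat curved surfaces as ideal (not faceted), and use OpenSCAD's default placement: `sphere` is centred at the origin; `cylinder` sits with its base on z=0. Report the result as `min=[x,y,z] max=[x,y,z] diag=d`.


min=[-35.100,-14.100,-26.500] max=[5.700,26.700,12.400] diag=69.588

A = translate([-14.7, 6.3, -11.8]) sphere(r=14.7) → bbox [-29.4,-8.4,-26.5] .. [0,21,2.9]
B = cylinder(h=9.5, r=5.7) → bbox [-5.7,-5.7,0] .. [5.7,5.7,9.5]
lo = A.lo+B.lo = [-29.4-5.7, -8.4-5.7, -26.5+0] = [-35.100,-14.100,-26.500]
hi = A.hi+B.hi = [0+5.7, 21+5.7, 2.9+9.5] = [5.700,26.700,12.400]
diag = √(40.8²+40.8²+38.9²) = √4842.49 = 69.588


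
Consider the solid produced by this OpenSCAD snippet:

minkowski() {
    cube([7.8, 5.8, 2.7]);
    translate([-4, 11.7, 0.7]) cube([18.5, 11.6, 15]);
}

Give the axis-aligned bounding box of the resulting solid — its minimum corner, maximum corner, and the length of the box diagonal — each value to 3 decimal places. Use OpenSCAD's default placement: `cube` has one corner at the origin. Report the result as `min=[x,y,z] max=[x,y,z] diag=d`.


min=[-4.000,11.700,0.700] max=[22.300,29.100,18.400] diag=36.163

A = translate([-4, 11.7, 0.7]) cube([18.5, 11.6, 15]) → bbox [-4,11.7,0.7] .. [14.5,23.3,15.7]
B = cube([7.8, 5.8, 2.7]) → bbox [0,0,0] .. [7.8,5.8,2.7]
lo = A.lo+B.lo = [-4+0, 11.7+0, 0.7+0] = [-4.000,11.700,0.700]
hi = A.hi+B.hi = [14.5+7.8, 23.3+5.8, 15.7+2.7] = [22.300,29.100,18.400]
diag = √(26.3²+17.4²+17.7²) = √1307.74 = 36.163


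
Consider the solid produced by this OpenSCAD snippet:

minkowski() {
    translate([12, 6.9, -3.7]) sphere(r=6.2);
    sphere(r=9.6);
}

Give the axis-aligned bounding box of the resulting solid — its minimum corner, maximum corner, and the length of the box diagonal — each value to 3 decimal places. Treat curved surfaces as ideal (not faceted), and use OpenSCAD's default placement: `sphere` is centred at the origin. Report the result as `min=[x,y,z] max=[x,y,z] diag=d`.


min=[-3.800,-8.900,-19.500] max=[27.800,22.700,12.100] diag=54.733

A = translate([12, 6.9, -3.7]) sphere(r=6.2) → bbox [5.8,0.7,-9.9] .. [18.2,13.1,2.5]
B = sphere(r=9.6) → bbox [-9.6,-9.6,-9.6] .. [9.6,9.6,9.6]
lo = A.lo+B.lo = [5.8-9.6, 0.7-9.6, -9.9-9.6] = [-3.800,-8.900,-19.500]
hi = A.hi+B.hi = [18.2+9.6, 13.1+9.6, 2.5+9.6] = [27.800,22.700,12.100]
diag = √(31.6²+31.6²+31.6²) = √2995.68 = 54.733


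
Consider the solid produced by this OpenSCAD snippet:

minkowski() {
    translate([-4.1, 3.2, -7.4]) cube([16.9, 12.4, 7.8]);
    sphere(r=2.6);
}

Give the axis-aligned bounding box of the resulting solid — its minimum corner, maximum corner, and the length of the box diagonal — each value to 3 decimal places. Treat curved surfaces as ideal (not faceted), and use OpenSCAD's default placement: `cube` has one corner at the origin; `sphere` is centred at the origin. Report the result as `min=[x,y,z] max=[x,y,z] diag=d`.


A = translate([-4.1, 3.2, -7.4]) cube([16.9, 12.4, 7.8]) → bbox [-4.1,3.2,-7.4] .. [12.8,15.6,0.4]
B = sphere(r=2.6) → bbox [-2.6,-2.6,-2.6] .. [2.6,2.6,2.6]
lo = A.lo+B.lo = [-4.1-2.6, 3.2-2.6, -7.4-2.6] = [-6.700,0.600,-10.000]
hi = A.hi+B.hi = [12.8+2.6, 15.6+2.6, 0.4+2.6] = [15.400,18.200,3.000]
diag = √(22.1²+17.6²+13²) = √967.17 = 31.099

min=[-6.700,0.600,-10.000] max=[15.400,18.200,3.000] diag=31.099


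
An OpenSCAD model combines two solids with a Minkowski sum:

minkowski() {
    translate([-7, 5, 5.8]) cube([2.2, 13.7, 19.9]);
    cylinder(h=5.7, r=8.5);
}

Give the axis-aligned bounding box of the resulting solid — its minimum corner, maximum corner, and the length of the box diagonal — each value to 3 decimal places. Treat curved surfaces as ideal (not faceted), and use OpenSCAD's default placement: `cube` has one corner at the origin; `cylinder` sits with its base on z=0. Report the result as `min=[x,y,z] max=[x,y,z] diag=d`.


min=[-15.500,-3.500,5.800] max=[3.700,27.200,31.400] diag=44.345

A = translate([-7, 5, 5.8]) cube([2.2, 13.7, 19.9]) → bbox [-7,5,5.8] .. [-4.8,18.7,25.7]
B = cylinder(h=5.7, r=8.5) → bbox [-8.5,-8.5,0] .. [8.5,8.5,5.7]
lo = A.lo+B.lo = [-7-8.5, 5-8.5, 5.8+0] = [-15.500,-3.500,5.800]
hi = A.hi+B.hi = [-4.8+8.5, 18.7+8.5, 25.7+5.7] = [3.700,27.200,31.400]
diag = √(19.2²+30.7²+25.6²) = √1966.49 = 44.345


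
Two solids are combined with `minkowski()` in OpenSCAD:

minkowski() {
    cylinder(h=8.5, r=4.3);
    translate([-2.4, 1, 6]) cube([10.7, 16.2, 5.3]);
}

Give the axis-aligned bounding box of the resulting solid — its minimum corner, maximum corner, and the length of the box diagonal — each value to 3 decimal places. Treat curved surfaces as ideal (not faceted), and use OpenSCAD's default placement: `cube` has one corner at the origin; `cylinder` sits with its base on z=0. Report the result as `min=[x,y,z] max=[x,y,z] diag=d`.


min=[-6.700,-3.300,6.000] max=[12.600,21.500,19.800] diag=34.322

A = translate([-2.4, 1, 6]) cube([10.7, 16.2, 5.3]) → bbox [-2.4,1,6] .. [8.3,17.2,11.3]
B = cylinder(h=8.5, r=4.3) → bbox [-4.3,-4.3,0] .. [4.3,4.3,8.5]
lo = A.lo+B.lo = [-2.4-4.3, 1-4.3, 6+0] = [-6.700,-3.300,6.000]
hi = A.hi+B.hi = [8.3+4.3, 17.2+4.3, 11.3+8.5] = [12.600,21.500,19.800]
diag = √(19.3²+24.8²+13.8²) = √1177.97 = 34.322


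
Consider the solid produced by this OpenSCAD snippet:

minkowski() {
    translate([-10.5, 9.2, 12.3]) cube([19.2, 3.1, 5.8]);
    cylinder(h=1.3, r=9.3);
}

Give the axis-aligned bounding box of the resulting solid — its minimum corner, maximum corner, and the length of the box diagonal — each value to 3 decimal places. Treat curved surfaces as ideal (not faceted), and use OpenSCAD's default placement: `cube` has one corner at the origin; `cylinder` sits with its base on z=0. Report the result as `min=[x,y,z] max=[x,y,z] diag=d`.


A = translate([-10.5, 9.2, 12.3]) cube([19.2, 3.1, 5.8]) → bbox [-10.5,9.2,12.3] .. [8.7,12.3,18.1]
B = cylinder(h=1.3, r=9.3) → bbox [-9.3,-9.3,0] .. [9.3,9.3,1.3]
lo = A.lo+B.lo = [-10.5-9.3, 9.2-9.3, 12.3+0] = [-19.800,-0.100,12.300]
hi = A.hi+B.hi = [8.7+9.3, 12.3+9.3, 18.1+1.3] = [18.000,21.600,19.400]
diag = √(37.8²+21.7²+7.1²) = √1950.14 = 44.160

min=[-19.800,-0.100,12.300] max=[18.000,21.600,19.400] diag=44.160


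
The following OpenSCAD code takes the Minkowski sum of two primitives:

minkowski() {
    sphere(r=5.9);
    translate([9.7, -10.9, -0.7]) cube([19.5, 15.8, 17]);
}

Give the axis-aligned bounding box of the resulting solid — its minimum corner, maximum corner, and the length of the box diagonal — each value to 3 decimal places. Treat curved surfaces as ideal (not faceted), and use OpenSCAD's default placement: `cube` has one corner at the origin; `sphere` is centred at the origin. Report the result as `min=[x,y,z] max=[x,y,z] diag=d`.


min=[3.800,-16.800,-6.600] max=[35.100,10.800,22.200] diag=50.704

A = translate([9.7, -10.9, -0.7]) cube([19.5, 15.8, 17]) → bbox [9.7,-10.9,-0.7] .. [29.2,4.9,16.3]
B = sphere(r=5.9) → bbox [-5.9,-5.9,-5.9] .. [5.9,5.9,5.9]
lo = A.lo+B.lo = [9.7-5.9, -10.9-5.9, -0.7-5.9] = [3.800,-16.800,-6.600]
hi = A.hi+B.hi = [29.2+5.9, 4.9+5.9, 16.3+5.9] = [35.100,10.800,22.200]
diag = √(31.3²+27.6²+28.8²) = √2570.89 = 50.704
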